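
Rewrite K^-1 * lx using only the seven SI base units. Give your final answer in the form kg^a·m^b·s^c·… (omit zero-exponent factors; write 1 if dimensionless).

m⁻²·K⁻¹·cd

lx = lm/m² (illuminance = luminous flux per area),
    = m⁻²·cd.
Combining: K⁻¹·lx = K⁻¹ · (m⁻²·cd) = m⁻²·K⁻¹·cd.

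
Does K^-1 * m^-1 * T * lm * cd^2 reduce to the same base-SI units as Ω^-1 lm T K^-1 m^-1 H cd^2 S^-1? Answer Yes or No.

Left side:
  T = kg·s⁻²·A⁻¹.
  lm = cd.
  Combining: K⁻¹·m⁻¹·T·lm·cd² = K⁻¹ · m⁻¹ · (kg·s⁻²·A⁻¹) · cd · cd² = kg·m⁻¹·s⁻²·A⁻¹·K⁻¹·cd³.
Right side:
  Ω = V/A (resistance = voltage per current),
      = kg·m²·s⁻³·A⁻².
  So Ω⁻¹ = kg⁻¹·m⁻²·s³·A².
  lm = cd·sr = cd (luminous flux; sr is dimensionless).
  T = Wb/m² (flux density = flux per area),
      = kg·s⁻²·A⁻¹.
  H = Wb/A (inductance = flux per current),
      = kg·m²·s⁻²·A⁻².
  S = 1/Ω (conductance is reciprocal resistance),
      = kg⁻¹·m⁻²·s³·A².
  So S⁻¹ = kg·m²·s⁻³·A⁻².
  Combining: Ω⁻¹·lm·T·K⁻¹·m⁻¹·H·cd²·S⁻¹ = (kg⁻¹·m⁻²·s³·A²) · cd · (kg·s⁻²·A⁻¹) · K⁻¹ · m⁻¹ · (kg·m²·s⁻²·A⁻²) · cd² · (kg·m²·s⁻³·A⁻²) = kg²·m·s⁻⁴·A⁻³·K⁻¹·cd³.
Left is kg·m⁻¹·s⁻²·A⁻¹·K⁻¹·cd³; right is kg²·m·s⁻⁴·A⁻³·K⁻¹·cd³ — different.

No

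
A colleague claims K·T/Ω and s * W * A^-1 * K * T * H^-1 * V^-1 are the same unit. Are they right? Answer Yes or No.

Yes

Left side:
  T = Wb/m² (flux density = flux per area),
      = kg·s⁻²·A⁻¹.
  Ω = V/A (resistance = voltage per current),
      = kg·m²·s⁻³·A⁻².
  So Ω⁻¹ = kg⁻¹·m⁻²·s³·A².
  Combining: K·T·Ω⁻¹ = K · (kg·s⁻²·A⁻¹) · (kg⁻¹·m⁻²·s³·A²) = m⁻²·s·A·K.
Right side:
  W = kg·m²·s⁻³.
  T = kg·s⁻²·A⁻¹.
  H = kg·m²·s⁻²·A⁻².
  So H⁻¹ = kg⁻¹·m⁻²·s²·A².
  V = kg·m²·s⁻³·A⁻¹.
  So V⁻¹ = kg⁻¹·m⁻²·s³·A.
  Combining: s·W·A⁻¹·K·T·H⁻¹·V⁻¹ = s · (kg·m²·s⁻³) · A⁻¹ · K · (kg·s⁻²·A⁻¹) · (kg⁻¹·m⁻²·s²·A²) · (kg⁻¹·m⁻²·s³·A) = m⁻²·s·A·K.
Both reduce to m⁻²·s·A·K.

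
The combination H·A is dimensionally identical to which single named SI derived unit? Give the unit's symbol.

H = Wb/A (inductance = flux per current),
    = kg·m²·s⁻²·A⁻².
Combining: H·A = (kg·m²·s⁻²·A⁻²) · A = kg·m²·s⁻²·A⁻¹.
kg·m²·s⁻²·A⁻¹ is the base-SI form of the weber.

Wb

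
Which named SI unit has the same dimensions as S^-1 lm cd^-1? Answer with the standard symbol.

S = kg⁻¹·m⁻²·s³·A².
So S⁻¹ = kg·m²·s⁻³·A⁻².
lm = cd.
Combining: S⁻¹·lm·cd⁻¹ = (kg·m²·s⁻³·A⁻²) · cd · cd⁻¹ = kg·m²·s⁻³·A⁻².
kg·m²·s⁻³·A⁻² is the base-SI form of the ohm.

Ω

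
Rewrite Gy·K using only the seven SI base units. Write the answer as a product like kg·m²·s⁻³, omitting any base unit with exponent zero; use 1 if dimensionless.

m²·s⁻²·K

Gy = m²·s⁻².
Combining: Gy·K = (m²·s⁻²) · K = m²·s⁻²·K.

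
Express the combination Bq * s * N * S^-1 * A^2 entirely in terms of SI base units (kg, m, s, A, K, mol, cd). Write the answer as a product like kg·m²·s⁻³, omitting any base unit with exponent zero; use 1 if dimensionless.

Bq = s⁻¹.
N = kg·m·s⁻².
S = kg⁻¹·m⁻²·s³·A².
So S⁻¹ = kg·m²·s⁻³·A⁻².
Combining: Bq·s·N·S⁻¹·A² = s⁻¹ · s · (kg·m·s⁻²) · (kg·m²·s⁻³·A⁻²) · A² = kg²·m³·s⁻⁵.

kg²·m³·s⁻⁵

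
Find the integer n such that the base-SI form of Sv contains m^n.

2

Sv = J/kg (equivalent dose = energy per mass),
    = m²·s⁻².
The exponent of m is 2.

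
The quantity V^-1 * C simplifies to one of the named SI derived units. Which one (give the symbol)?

V = kg·m²·s⁻³·A⁻¹.
So V⁻¹ = kg⁻¹·m⁻²·s³·A.
C = s·A.
Combining: V⁻¹·C = (kg⁻¹·m⁻²·s³·A) · (s·A) = kg⁻¹·m⁻²·s⁴·A².
kg⁻¹·m⁻²·s⁴·A² is the base-SI form of the farad.

F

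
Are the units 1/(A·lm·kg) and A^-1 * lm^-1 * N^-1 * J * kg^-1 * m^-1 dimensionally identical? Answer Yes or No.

Left side:
  lm = cd.
  So lm⁻¹ = cd⁻¹.
  Combining: A⁻¹·lm⁻¹·kg⁻¹ = A⁻¹ · cd⁻¹ · kg⁻¹ = kg⁻¹·A⁻¹·cd⁻¹.
Right side:
  lm = cd·sr = cd (luminous flux; sr is dimensionless).
  So lm⁻¹ = cd⁻¹.
  N = kg·m/s² = kg·m·s⁻² (force = mass × acceleration).
  So N⁻¹ = kg⁻¹·m⁻¹·s².
  J = N·m (work = force × distance),
      = kg·m²·s⁻².
  Combining: A⁻¹·lm⁻¹·N⁻¹·J·kg⁻¹·m⁻¹ = A⁻¹ · cd⁻¹ · (kg⁻¹·m⁻¹·s²) · (kg·m²·s⁻²) · kg⁻¹ · m⁻¹ = kg⁻¹·A⁻¹·cd⁻¹.
Both reduce to kg⁻¹·A⁻¹·cd⁻¹.

Yes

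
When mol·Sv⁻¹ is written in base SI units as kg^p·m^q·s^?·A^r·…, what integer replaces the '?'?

2

Sv = J/kg (equivalent dose = energy per mass),
    = m²·s⁻².
So Sv⁻¹ = m⁻²·s².
Combining: mol·Sv⁻¹ = mol · (m⁻²·s²) = m⁻²·s²·mol.
The exponent of s is 2.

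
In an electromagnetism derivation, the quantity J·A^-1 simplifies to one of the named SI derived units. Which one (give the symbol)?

J = kg·m²·s⁻².
Combining: J·A⁻¹ = (kg·m²·s⁻²) · A⁻¹ = kg·m²·s⁻²·A⁻¹.
kg·m²·s⁻²·A⁻¹ is the base-SI form of the weber.

Wb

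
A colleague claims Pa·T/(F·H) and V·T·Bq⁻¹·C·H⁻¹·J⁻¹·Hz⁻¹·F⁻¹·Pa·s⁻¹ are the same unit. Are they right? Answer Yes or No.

Left side:
  F = kg⁻¹·m⁻²·s⁴·A².
  So F⁻¹ = kg·m²·s⁻⁴·A⁻².
  Pa = kg·m⁻¹·s⁻².
  H = kg·m²·s⁻²·A⁻².
  So H⁻¹ = kg⁻¹·m⁻²·s²·A².
  T = kg·s⁻²·A⁻¹.
  Combining: F⁻¹·Pa·H⁻¹·T = (kg·m²·s⁻⁴·A⁻²) · (kg·m⁻¹·s⁻²) · (kg⁻¹·m⁻²·s²·A²) · (kg·s⁻²·A⁻¹) = kg²·m⁻¹·s⁻⁶·A⁻¹.
Right side:
  V = W/A (potential = power per current),
      = kg·m²·s⁻³·A⁻¹.
  T = Wb/m² (flux density = flux per area),
      = kg·s⁻²·A⁻¹.
  Bq = 1/s = s⁻¹ (activity is decays per second).
  So Bq⁻¹ = s.
  C = A·s = s·A (charge = current × time).
  H = Wb/A (inductance = flux per current),
      = kg·m²·s⁻²·A⁻².
  So H⁻¹ = kg⁻¹·m⁻²·s²·A².
  J = N·m (work = force × distance),
      = kg·m²·s⁻².
  So J⁻¹ = kg⁻¹·m⁻²·s².
  Hz = 1/s = s⁻¹ (frequency is cycles per second).
  So Hz⁻¹ = s.
  F = C/V (capacitance = charge per voltage),
      = A·s/(kg·m²·s⁻³·A⁻¹) (substituting C and V),
      = kg⁻¹·m⁻²·s⁴·A².
  So F⁻¹ = kg·m²·s⁻⁴·A⁻².
  Pa = N/m² (pressure = force per area),
      = kg·m⁻¹·s⁻².
  Combining: V·T·Bq⁻¹·C·H⁻¹·J⁻¹·Hz⁻¹·F⁻¹·Pa·s⁻¹ = (kg·m²·s⁻³·A⁻¹) · (kg·s⁻²·A⁻¹) · s · (s·A) · (kg⁻¹·m⁻²·s²·A²) · (kg⁻¹·m⁻²·s²) · s · (kg·m²·s⁻⁴·A⁻²) · (kg·m⁻¹·s⁻²) · s⁻¹ = kg²·m⁻¹·s⁻⁵·A⁻¹.
Left is kg²·m⁻¹·s⁻⁶·A⁻¹; right is kg²·m⁻¹·s⁻⁵·A⁻¹ — different.

No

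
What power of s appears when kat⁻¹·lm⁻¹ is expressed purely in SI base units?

1

kat = mol/s = s⁻¹·mol (catalytic activity).
So kat⁻¹ = s·mol⁻¹.
lm = cd·sr = cd (luminous flux; sr is dimensionless).
So lm⁻¹ = cd⁻¹.
Combining: kat⁻¹·lm⁻¹ = (s·mol⁻¹) · cd⁻¹ = s·mol⁻¹·cd⁻¹.
The exponent of s is 1.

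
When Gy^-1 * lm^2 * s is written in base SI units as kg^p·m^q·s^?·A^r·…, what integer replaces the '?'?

3

Gy = J/kg (absorbed dose = energy per mass),
    = m²·s⁻².
So Gy⁻¹ = m⁻²·s².
lm = cd·sr = cd (luminous flux; sr is dimensionless).
So lm² = cd².
Combining: Gy⁻¹·lm²·s = (m⁻²·s²) · cd² · s = m⁻²·s³·cd².
The exponent of s is 3.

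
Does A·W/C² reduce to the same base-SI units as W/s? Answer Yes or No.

Left side:
  C = A·s = s·A (charge = current × time).
  So C⁻² = s⁻²·A⁻².
  W = J/s (power = energy per time),
      = kg·m²·s⁻³.
  Combining: C⁻²·A·W = (s⁻²·A⁻²) · A · (kg·m²·s⁻³) = kg·m²·s⁻⁵·A⁻¹.
Right side:
  W = kg·m²·s⁻³.
  Combining: W·s⁻¹ = (kg·m²·s⁻³) · s⁻¹ = kg·m²·s⁻⁴.
Left is kg·m²·s⁻⁵·A⁻¹; right is kg·m²·s⁻⁴ — different.

No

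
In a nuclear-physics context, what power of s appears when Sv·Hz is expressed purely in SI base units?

Sv = J/kg (equivalent dose = energy per mass),
    = m²·s⁻².
Hz = 1/s = s⁻¹ (frequency is cycles per second).
Combining: Sv·Hz = (m²·s⁻²) · s⁻¹ = m²·s⁻³.
The exponent of s is -3.

-3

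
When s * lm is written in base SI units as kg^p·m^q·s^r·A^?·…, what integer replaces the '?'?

lm = cd·sr = cd (luminous flux; sr is dimensionless).
Combining: s·lm = s · cd = s·cd.
The exponent of A is 0.

0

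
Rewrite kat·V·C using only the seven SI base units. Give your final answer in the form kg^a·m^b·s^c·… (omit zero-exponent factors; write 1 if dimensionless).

kg·m²·s⁻³·mol

kat = s⁻¹·mol.
V = kg·m²·s⁻³·A⁻¹.
C = s·A.
Combining: kat·V·C = (s⁻¹·mol) · (kg·m²·s⁻³·A⁻¹) · (s·A) = kg·m²·s⁻³·mol.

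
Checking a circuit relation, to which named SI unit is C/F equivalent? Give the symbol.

V

C = A·s = s·A (charge = current × time).
F = C/V (capacitance = charge per voltage),
    = A·s/(kg·m²·s⁻³·A⁻¹) (substituting C and V),
    = kg⁻¹·m⁻²·s⁴·A².
So F⁻¹ = kg·m²·s⁻⁴·A⁻².
Combining: C·F⁻¹ = (s·A) · (kg·m²·s⁻⁴·A⁻²) = kg·m²·s⁻³·A⁻¹.
kg·m²·s⁻³·A⁻¹ is the base-SI form of the volt.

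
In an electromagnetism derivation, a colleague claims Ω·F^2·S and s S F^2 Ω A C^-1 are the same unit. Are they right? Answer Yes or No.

Left side:
  Ω = V/A (resistance = voltage per current),
      = kg·m²·s⁻³·A⁻².
  F = C/V (capacitance = charge per voltage),
      = A·s/(kg·m²·s⁻³·A⁻¹) (substituting C and V),
      = kg⁻¹·m⁻²·s⁴·A².
  So F² = kg⁻²·m⁻⁴·s⁸·A⁴.
  S = 1/Ω (conductance is reciprocal resistance),
      = kg⁻¹·m⁻²·s³·A².
  Combining: Ω·F²·S = (kg·m²·s⁻³·A⁻²) · (kg⁻²·m⁻⁴·s⁸·A⁴) · (kg⁻¹·m⁻²·s³·A²) = kg⁻²·m⁻⁴·s⁸·A⁴.
Right side:
  S = 1/Ω (conductance is reciprocal resistance),
      = kg⁻¹·m⁻²·s³·A².
  F = C/V (capacitance = charge per voltage),
      = A·s/(kg·m²·s⁻³·A⁻¹) (substituting C and V),
      = kg⁻¹·m⁻²·s⁴·A².
  So F² = kg⁻²·m⁻⁴·s⁸·A⁴.
  Ω = V/A (resistance = voltage per current),
      = kg·m²·s⁻³·A⁻².
  C = A·s = s·A (charge = current × time).
  So C⁻¹ = s⁻¹·A⁻¹.
  Combining: s·S·F²·Ω·A·C⁻¹ = s · (kg⁻¹·m⁻²·s³·A²) · (kg⁻²·m⁻⁴·s⁸·A⁴) · (kg·m²·s⁻³·A⁻²) · A · (s⁻¹·A⁻¹) = kg⁻²·m⁻⁴·s⁸·A⁴.
Both reduce to kg⁻²·m⁻⁴·s⁸·A⁴.

Yes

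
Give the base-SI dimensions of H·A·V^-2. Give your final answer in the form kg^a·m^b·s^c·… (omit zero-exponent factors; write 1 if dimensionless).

H = Wb/A (inductance = flux per current),
    = kg·m²·s⁻²·A⁻².
V = W/A (potential = power per current),
    = kg·m²·s⁻³·A⁻¹.
So V⁻² = kg⁻²·m⁻⁴·s⁶·A².
Combining: H·A·V⁻² = (kg·m²·s⁻²·A⁻²) · A · (kg⁻²·m⁻⁴·s⁶·A²) = kg⁻¹·m⁻²·s⁴·A.

kg⁻¹·m⁻²·s⁴·A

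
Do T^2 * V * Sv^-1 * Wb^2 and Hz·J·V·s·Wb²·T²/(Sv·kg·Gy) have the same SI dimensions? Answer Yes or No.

Left side:
  T = Wb/m² (flux density = flux per area),
      = kg·s⁻²·A⁻¹.
  So T² = kg²·s⁻⁴·A⁻².
  V = W/A (potential = power per current),
      = kg·m²·s⁻³·A⁻¹.
  Sv = J/kg (equivalent dose = energy per mass),
      = m²·s⁻².
  So Sv⁻¹ = m⁻²·s².
  Wb = V·s (flux: a volt is a weber per second),
      = kg·m²·s⁻²·A⁻¹.
  So Wb² = kg²·m⁴·s⁻⁴·A⁻².
  Combining: T²·V·Sv⁻¹·Wb² = (kg²·s⁻⁴·A⁻²) · (kg·m²·s⁻³·A⁻¹) · (m⁻²·s²) · (kg²·m⁴·s⁻⁴·A⁻²) = kg⁵·m⁴·s⁻⁹·A⁻⁵.
Right side:
  Hz = s⁻¹.
  Sv = m²·s⁻².
  So Sv⁻¹ = m⁻²·s².
  J = kg·m²·s⁻².
  V = kg·m²·s⁻³·A⁻¹.
  Wb = kg·m²·s⁻²·A⁻¹.
  So Wb² = kg²·m⁴·s⁻⁴·A⁻².
  T = kg·s⁻²·A⁻¹.
  So T² = kg²·s⁻⁴·A⁻².
  Gy = m²·s⁻².
  So Gy⁻¹ = m⁻²·s².
  Combining: Hz·Sv⁻¹·J·V·kg⁻¹·s·Wb²·T²·Gy⁻¹ = s⁻¹ · (m⁻²·s²) · (kg·m²·s⁻²) · (kg·m²·s⁻³·A⁻¹) · kg⁻¹ · s · (kg²·m⁴·s⁻⁴·A⁻²) · (kg²·s⁻⁴·A⁻²) · (m⁻²·s²) = kg⁵·m⁴·s⁻⁹·A⁻⁵.
Both reduce to kg⁵·m⁴·s⁻⁹·A⁻⁵.

Yes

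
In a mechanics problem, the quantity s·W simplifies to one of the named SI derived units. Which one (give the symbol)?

J

W = kg·m²·s⁻³.
Combining: s·W = s · (kg·m²·s⁻³) = kg·m²·s⁻².
kg·m²·s⁻² is the base-SI form of the joule.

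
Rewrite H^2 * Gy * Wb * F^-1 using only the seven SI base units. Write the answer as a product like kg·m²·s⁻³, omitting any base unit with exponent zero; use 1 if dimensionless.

kg⁴·m¹⁰·s⁻¹²·A⁻⁷

H = Wb/A (inductance = flux per current),
    = kg·m²·s⁻²·A⁻².
So H² = kg²·m⁴·s⁻⁴·A⁻⁴.
Gy = J/kg (absorbed dose = energy per mass),
    = m²·s⁻².
Wb = V·s (flux: a volt is a weber per second),
    = kg·m²·s⁻²·A⁻¹.
F = C/V (capacitance = charge per voltage),
    = A·s/(kg·m²·s⁻³·A⁻¹) (substituting C and V),
    = kg⁻¹·m⁻²·s⁴·A².
So F⁻¹ = kg·m²·s⁻⁴·A⁻².
Combining: H²·Gy·Wb·F⁻¹ = (kg²·m⁴·s⁻⁴·A⁻⁴) · (m²·s⁻²) · (kg·m²·s⁻²·A⁻¹) · (kg·m²·s⁻⁴·A⁻²) = kg⁴·m¹⁰·s⁻¹²·A⁻⁷.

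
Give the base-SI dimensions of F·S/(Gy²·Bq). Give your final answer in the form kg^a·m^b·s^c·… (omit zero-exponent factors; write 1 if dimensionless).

kg⁻²·m⁻⁸·s¹²·A⁴

Gy = m²·s⁻².
So Gy⁻² = m⁻⁴·s⁴.
F = kg⁻¹·m⁻²·s⁴·A².
S = kg⁻¹·m⁻²·s³·A².
Bq = s⁻¹.
So Bq⁻¹ = s.
Combining: Gy⁻²·F·S·Bq⁻¹ = (m⁻⁴·s⁴) · (kg⁻¹·m⁻²·s⁴·A²) · (kg⁻¹·m⁻²·s³·A²) · s = kg⁻²·m⁻⁸·s¹²·A⁴.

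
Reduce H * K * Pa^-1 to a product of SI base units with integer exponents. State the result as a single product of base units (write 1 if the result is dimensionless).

H = Wb/A (inductance = flux per current),
    = kg·m²·s⁻²·A⁻².
Pa = N/m² (pressure = force per area),
    = kg·m⁻¹·s⁻².
So Pa⁻¹ = kg⁻¹·m·s².
Combining: H·K·Pa⁻¹ = (kg·m²·s⁻²·A⁻²) · K · (kg⁻¹·m·s²) = m³·A⁻²·K.

m³·A⁻²·K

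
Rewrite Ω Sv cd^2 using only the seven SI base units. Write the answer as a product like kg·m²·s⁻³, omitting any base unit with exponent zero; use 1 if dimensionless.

kg·m⁴·s⁻⁵·A⁻²·cd²

Ω = V/A (resistance = voltage per current),
    = kg·m²·s⁻³·A⁻².
Sv = J/kg (equivalent dose = energy per mass),
    = m²·s⁻².
Combining: Ω·Sv·cd² = (kg·m²·s⁻³·A⁻²) · (m²·s⁻²) · cd² = kg·m⁴·s⁻⁵·A⁻²·cd².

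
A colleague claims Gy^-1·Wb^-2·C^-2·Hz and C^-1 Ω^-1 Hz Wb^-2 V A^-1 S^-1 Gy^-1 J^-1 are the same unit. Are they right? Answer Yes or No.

Left side:
  Gy = m²·s⁻².
  So Gy⁻¹ = m⁻²·s².
  Wb = kg·m²·s⁻²·A⁻¹.
  So Wb⁻² = kg⁻²·m⁻⁴·s⁴·A².
  C = s·A.
  So C⁻² = s⁻²·A⁻².
  Hz = s⁻¹.
  Combining: Gy⁻¹·Wb⁻²·C⁻²·Hz = (m⁻²·s²) · (kg⁻²·m⁻⁴·s⁴·A²) · (s⁻²·A⁻²) · s⁻¹ = kg⁻²·m⁻⁶·s³.
Right side:
  C = s·A.
  So C⁻¹ = s⁻¹·A⁻¹.
  Ω = kg·m²·s⁻³·A⁻².
  So Ω⁻¹ = kg⁻¹·m⁻²·s³·A².
  Hz = s⁻¹.
  Wb = kg·m²·s⁻²·A⁻¹.
  So Wb⁻² = kg⁻²·m⁻⁴·s⁴·A².
  V = kg·m²·s⁻³·A⁻¹.
  S = kg⁻¹·m⁻²·s³·A².
  So S⁻¹ = kg·m²·s⁻³·A⁻².
  Gy = m²·s⁻².
  So Gy⁻¹ = m⁻²·s².
  J = kg·m²·s⁻².
  So J⁻¹ = kg⁻¹·m⁻²·s².
  Combining: C⁻¹·Ω⁻¹·Hz·Wb⁻²·V·A⁻¹·S⁻¹·Gy⁻¹·J⁻¹ = (s⁻¹·A⁻¹) · (kg⁻¹·m⁻²·s³·A²) · s⁻¹ · (kg⁻²·m⁻⁴·s⁴·A²) · (kg·m²·s⁻³·A⁻¹) · A⁻¹ · (kg·m²·s⁻³·A⁻²) · (m⁻²·s²) · (kg⁻¹·m⁻²·s²) = kg⁻²·m⁻⁶·s³·A⁻¹.
Left is kg⁻²·m⁻⁶·s³; right is kg⁻²·m⁻⁶·s³·A⁻¹ — different.

No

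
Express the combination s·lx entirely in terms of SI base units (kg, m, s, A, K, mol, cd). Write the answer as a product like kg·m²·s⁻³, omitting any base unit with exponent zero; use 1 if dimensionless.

m⁻²·s·cd

lx = m⁻²·cd.
Combining: s·lx = s · (m⁻²·cd) = m⁻²·s·cd.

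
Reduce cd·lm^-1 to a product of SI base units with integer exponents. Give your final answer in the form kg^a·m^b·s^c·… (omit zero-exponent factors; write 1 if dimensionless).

lm = cd·sr = cd (luminous flux; sr is dimensionless).
So lm⁻¹ = cd⁻¹.
Combining: cd·lm⁻¹ = cd · cd⁻¹ = 1.

1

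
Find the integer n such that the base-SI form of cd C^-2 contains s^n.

C = s·A.
So C⁻² = s⁻²·A⁻².
Combining: cd·C⁻² = cd · (s⁻²·A⁻²) = s⁻²·A⁻²·cd.
The exponent of s is -2.

-2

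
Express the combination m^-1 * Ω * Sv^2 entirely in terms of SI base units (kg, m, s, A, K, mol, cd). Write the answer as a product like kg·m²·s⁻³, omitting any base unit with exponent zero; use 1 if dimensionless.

kg·m⁵·s⁻⁷·A⁻²

Ω = kg·m²·s⁻³·A⁻².
Sv = m²·s⁻².
So Sv² = m⁴·s⁻⁴.
Combining: m⁻¹·Ω·Sv² = m⁻¹ · (kg·m²·s⁻³·A⁻²) · (m⁴·s⁻⁴) = kg·m⁵·s⁻⁷·A⁻².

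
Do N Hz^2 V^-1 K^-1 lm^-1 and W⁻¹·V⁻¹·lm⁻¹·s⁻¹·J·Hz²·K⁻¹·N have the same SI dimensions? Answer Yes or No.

Left side:
  N = kg·m·s⁻².
  Hz = s⁻¹.
  So Hz² = s⁻².
  V = kg·m²·s⁻³·A⁻¹.
  So V⁻¹ = kg⁻¹·m⁻²·s³·A.
  lm = cd.
  So lm⁻¹ = cd⁻¹.
  Combining: N·Hz²·V⁻¹·K⁻¹·lm⁻¹ = (kg·m·s⁻²) · s⁻² · (kg⁻¹·m⁻²·s³·A) · K⁻¹ · cd⁻¹ = m⁻¹·s⁻¹·A·K⁻¹·cd⁻¹.
Right side:
  W = J/s (power = energy per time),
      = kg·m²·s⁻³.
  So W⁻¹ = kg⁻¹·m⁻²·s³.
  V = W/A (potential = power per current),
      = kg·m²·s⁻³·A⁻¹.
  So V⁻¹ = kg⁻¹·m⁻²·s³·A.
  lm = cd·sr = cd (luminous flux; sr is dimensionless).
  So lm⁻¹ = cd⁻¹.
  J = N·m (work = force × distance),
      = kg·m²·s⁻².
  Hz = 1/s = s⁻¹ (frequency is cycles per second).
  So Hz² = s⁻².
  N = kg·m/s² = kg·m·s⁻² (force = mass × acceleration).
  Combining: W⁻¹·V⁻¹·lm⁻¹·s⁻¹·J·Hz²·K⁻¹·N = (kg⁻¹·m⁻²·s³) · (kg⁻¹·m⁻²·s³·A) · cd⁻¹ · s⁻¹ · (kg·m²·s⁻²) · s⁻² · K⁻¹ · (kg·m·s⁻²) = m⁻¹·s⁻¹·A·K⁻¹·cd⁻¹.
Both reduce to m⁻¹·s⁻¹·A·K⁻¹·cd⁻¹.

Yes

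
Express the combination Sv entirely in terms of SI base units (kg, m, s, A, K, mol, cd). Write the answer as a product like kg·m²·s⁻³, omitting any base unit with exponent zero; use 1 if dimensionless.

Sv = m²·s⁻².

m²·s⁻²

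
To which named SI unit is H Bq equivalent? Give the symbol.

Ω

H = kg·m²·s⁻²·A⁻².
Bq = s⁻¹.
Combining: H·Bq = (kg·m²·s⁻²·A⁻²) · s⁻¹ = kg·m²·s⁻³·A⁻².
kg·m²·s⁻³·A⁻² is the base-SI form of the ohm.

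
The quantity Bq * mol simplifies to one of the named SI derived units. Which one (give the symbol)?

Bq = 1/s = s⁻¹ (activity is decays per second).
Combining: Bq·mol = s⁻¹ · mol = s⁻¹·mol.
s⁻¹·mol is the base-SI form of the katal.

kat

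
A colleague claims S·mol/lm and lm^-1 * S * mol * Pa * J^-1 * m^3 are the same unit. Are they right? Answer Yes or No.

Left side:
  S = 1/Ω (conductance is reciprocal resistance),
      = kg⁻¹·m⁻²·s³·A².
  lm = cd·sr = cd (luminous flux; sr is dimensionless).
  So lm⁻¹ = cd⁻¹.
  Combining: S·mol·lm⁻¹ = (kg⁻¹·m⁻²·s³·A²) · mol · cd⁻¹ = kg⁻¹·m⁻²·s³·A²·mol·cd⁻¹.
Right side:
  lm = cd·sr = cd (luminous flux; sr is dimensionless).
  So lm⁻¹ = cd⁻¹.
  S = 1/Ω (conductance is reciprocal resistance),
      = kg⁻¹·m⁻²·s³·A².
  Pa = N/m² (pressure = force per area),
      = kg·m⁻¹·s⁻².
  J = N·m (work = force × distance),
      = kg·m²·s⁻².
  So J⁻¹ = kg⁻¹·m⁻²·s².
  Combining: lm⁻¹·S·mol·Pa·J⁻¹·m³ = cd⁻¹ · (kg⁻¹·m⁻²·s³·A²) · mol · (kg·m⁻¹·s⁻²) · (kg⁻¹·m⁻²·s²) · m³ = kg⁻¹·m⁻²·s³·A²·mol·cd⁻¹.
Both reduce to kg⁻¹·m⁻²·s³·A²·mol·cd⁻¹.

Yes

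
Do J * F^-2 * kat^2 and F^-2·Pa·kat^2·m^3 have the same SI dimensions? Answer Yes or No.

Yes

Left side:
  J = N·m (work = force × distance),
      = kg·m²·s⁻².
  F = C/V (capacitance = charge per voltage),
      = A·s/(kg·m²·s⁻³·A⁻¹) (substituting C and V),
      = kg⁻¹·m⁻²·s⁴·A².
  So F⁻² = kg²·m⁴·s⁻⁸·A⁻⁴.
  kat = mol/s = s⁻¹·mol (catalytic activity).
  So kat² = s⁻²·mol².
  Combining: J·F⁻²·kat² = (kg·m²·s⁻²) · (kg²·m⁴·s⁻⁸·A⁻⁴) · (s⁻²·mol²) = kg³·m⁶·s⁻¹²·A⁻⁴·mol².
Right side:
  F = C/V (capacitance = charge per voltage),
      = A·s/(kg·m²·s⁻³·A⁻¹) (substituting C and V),
      = kg⁻¹·m⁻²·s⁴·A².
  So F⁻² = kg²·m⁴·s⁻⁸·A⁻⁴.
  Pa = N/m² (pressure = force per area),
      = kg·m⁻¹·s⁻².
  kat = mol/s = s⁻¹·mol (catalytic activity).
  So kat² = s⁻²·mol².
  Combining: F⁻²·Pa·kat²·m³ = (kg²·m⁴·s⁻⁸·A⁻⁴) · (kg·m⁻¹·s⁻²) · (s⁻²·mol²) · m³ = kg³·m⁶·s⁻¹²·A⁻⁴·mol².
Both reduce to kg³·m⁶·s⁻¹²·A⁻⁴·mol².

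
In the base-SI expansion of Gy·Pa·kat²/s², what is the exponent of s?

-8

Gy = J/kg (absorbed dose = energy per mass),
    = m²·s⁻².
Pa = N/m² (pressure = force per area),
    = kg·m⁻¹·s⁻².
kat = mol/s = s⁻¹·mol (catalytic activity).
So kat² = s⁻²·mol².
Combining: Gy·s⁻²·Pa·kat² = (m²·s⁻²) · s⁻² · (kg·m⁻¹·s⁻²) · (s⁻²·mol²) = kg·m·s⁻⁸·mol².
The exponent of s is -8.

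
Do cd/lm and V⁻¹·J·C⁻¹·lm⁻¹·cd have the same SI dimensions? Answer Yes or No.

Yes

Left side:
  lm = cd·sr = cd (luminous flux; sr is dimensionless).
  So lm⁻¹ = cd⁻¹.
  Combining: lm⁻¹·cd = cd⁻¹ · cd = 1.
Right side:
  V = W/A (potential = power per current),
      = kg·m²·s⁻³·A⁻¹.
  So V⁻¹ = kg⁻¹·m⁻²·s³·A.
  J = N·m (work = force × distance),
      = kg·m²·s⁻².
  C = A·s = s·A (charge = current × time).
  So C⁻¹ = s⁻¹·A⁻¹.
  lm = cd·sr = cd (luminous flux; sr is dimensionless).
  So lm⁻¹ = cd⁻¹.
  Combining: V⁻¹·J·C⁻¹·lm⁻¹·cd = (kg⁻¹·m⁻²·s³·A) · (kg·m²·s⁻²) · (s⁻¹·A⁻¹) · cd⁻¹ · cd = 1.
Both reduce to 1.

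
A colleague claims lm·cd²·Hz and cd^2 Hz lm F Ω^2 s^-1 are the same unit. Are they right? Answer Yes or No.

Left side:
  lm = cd.
  Hz = s⁻¹.
  Combining: lm·cd²·Hz = cd · cd² · s⁻¹ = s⁻¹·cd³.
Right side:
  Hz = s⁻¹.
  lm = cd.
  F = kg⁻¹·m⁻²·s⁴·A².
  Ω = kg·m²·s⁻³·A⁻².
  So Ω² = kg²·m⁴·s⁻⁶·A⁻⁴.
  Combining: cd²·Hz·lm·F·Ω²·s⁻¹ = cd² · s⁻¹ · cd · (kg⁻¹·m⁻²·s⁴·A²) · (kg²·m⁴·s⁻⁶·A⁻⁴) · s⁻¹ = kg·m²·s⁻⁴·A⁻²·cd³.
Left is s⁻¹·cd³; right is kg·m²·s⁻⁴·A⁻²·cd³ — different.

No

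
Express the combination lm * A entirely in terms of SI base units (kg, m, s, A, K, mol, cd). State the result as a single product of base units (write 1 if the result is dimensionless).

A·cd

lm = cd·sr = cd (luminous flux; sr is dimensionless).
Combining: lm·A = cd · A = A·cd.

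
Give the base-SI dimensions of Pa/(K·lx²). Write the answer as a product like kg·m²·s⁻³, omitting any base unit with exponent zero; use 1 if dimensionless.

kg·m³·s⁻²·K⁻¹·cd⁻²

Pa = kg·m⁻¹·s⁻².
lx = m⁻²·cd.
So lx⁻² = m⁴·cd⁻².
Combining: Pa·K⁻¹·lx⁻² = (kg·m⁻¹·s⁻²) · K⁻¹ · (m⁴·cd⁻²) = kg·m³·s⁻²·K⁻¹·cd⁻².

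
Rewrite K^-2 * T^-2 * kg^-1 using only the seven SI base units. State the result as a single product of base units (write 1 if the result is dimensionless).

kg⁻³·s⁴·A²·K⁻²

T = Wb/m² (flux density = flux per area),
    = kg·s⁻²·A⁻¹.
So T⁻² = kg⁻²·s⁴·A².
Combining: K⁻²·T⁻²·kg⁻¹ = K⁻² · (kg⁻²·s⁴·A²) · kg⁻¹ = kg⁻³·s⁴·A²·K⁻².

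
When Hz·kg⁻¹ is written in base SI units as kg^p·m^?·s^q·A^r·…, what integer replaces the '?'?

Hz = 1/s = s⁻¹ (frequency is cycles per second).
Combining: Hz·kg⁻¹ = s⁻¹ · kg⁻¹ = kg⁻¹·s⁻¹.
The exponent of m is 0.

0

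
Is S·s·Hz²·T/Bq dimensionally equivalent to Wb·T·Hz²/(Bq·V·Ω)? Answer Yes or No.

Left side:
  S = 1/Ω (conductance is reciprocal resistance),
      = kg⁻¹·m⁻²·s³·A².
  Hz = 1/s = s⁻¹ (frequency is cycles per second).
  So Hz² = s⁻².
  T = Wb/m² (flux density = flux per area),
      = kg·s⁻²·A⁻¹.
  Bq = 1/s = s⁻¹ (activity is decays per second).
  So Bq⁻¹ = s.
  Combining: S·s·Hz²·T·Bq⁻¹ = (kg⁻¹·m⁻²·s³·A²) · s · s⁻² · (kg·s⁻²·A⁻¹) · s = m⁻²·s·A.
Right side:
  Bq = s⁻¹.
  So Bq⁻¹ = s.
  Wb = kg·m²·s⁻²·A⁻¹.
  T = kg·s⁻²·A⁻¹.
  V = kg·m²·s⁻³·A⁻¹.
  So V⁻¹ = kg⁻¹·m⁻²·s³·A.
  Hz = s⁻¹.
  So Hz² = s⁻².
  Ω = kg·m²·s⁻³·A⁻².
  So Ω⁻¹ = kg⁻¹·m⁻²·s³·A².
  Combining: Bq⁻¹·Wb·T·V⁻¹·Hz²·Ω⁻¹ = s · (kg·m²·s⁻²·A⁻¹) · (kg·s⁻²·A⁻¹) · (kg⁻¹·m⁻²·s³·A) · s⁻² · (kg⁻¹·m⁻²·s³·A²) = m⁻²·s·A.
Both reduce to m⁻²·s·A.

Yes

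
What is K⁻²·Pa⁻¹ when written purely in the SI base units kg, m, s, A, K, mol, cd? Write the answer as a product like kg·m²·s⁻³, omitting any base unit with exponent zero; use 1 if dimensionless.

Pa = N/m² (pressure = force per area),
    = kg·m⁻¹·s⁻².
So Pa⁻¹ = kg⁻¹·m·s².
Combining: K⁻²·Pa⁻¹ = K⁻² · (kg⁻¹·m·s²) = kg⁻¹·m·s²·K⁻².

kg⁻¹·m·s²·K⁻²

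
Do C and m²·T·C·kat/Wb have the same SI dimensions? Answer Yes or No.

Left side:
  C = A·s = s·A (charge = current × time).
Right side:
  Wb = V·s (flux: a volt is a weber per second),
      = kg·m²·s⁻²·A⁻¹.
  So Wb⁻¹ = kg⁻¹·m⁻²·s²·A.
  T = Wb/m² (flux density = flux per area),
      = kg·s⁻²·A⁻¹.
  C = A·s = s·A (charge = current × time).
  kat = mol/s = s⁻¹·mol (catalytic activity).
  Combining: Wb⁻¹·m²·T·C·kat = (kg⁻¹·m⁻²·s²·A) · m² · (kg·s⁻²·A⁻¹) · (s·A) · (s⁻¹·mol) = A·mol.
Left is s·A; right is A·mol — different.

No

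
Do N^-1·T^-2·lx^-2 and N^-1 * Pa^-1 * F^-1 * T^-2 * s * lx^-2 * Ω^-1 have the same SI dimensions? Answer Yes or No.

Left side:
  N = kg·m/s² = kg·m·s⁻² (force = mass × acceleration).
  So N⁻¹ = kg⁻¹·m⁻¹·s².
  T = Wb/m² (flux density = flux per area),
      = kg·s⁻²·A⁻¹.
  So T⁻² = kg⁻²·s⁴·A².
  lx = lm/m² (illuminance = luminous flux per area),
      = m⁻²·cd.
  So lx⁻² = m⁴·cd⁻².
  Combining: N⁻¹·T⁻²·lx⁻² = (kg⁻¹·m⁻¹·s²) · (kg⁻²·s⁴·A²) · (m⁴·cd⁻²) = kg⁻³·m³·s⁶·A²·cd⁻².
Right side:
  N = kg·m/s² = kg·m·s⁻² (force = mass × acceleration).
  So N⁻¹ = kg⁻¹·m⁻¹·s².
  Pa = N/m² (pressure = force per area),
      = kg·m⁻¹·s⁻².
  So Pa⁻¹ = kg⁻¹·m·s².
  F = C/V (capacitance = charge per voltage),
      = A·s/(kg·m²·s⁻³·A⁻¹) (substituting C and V),
      = kg⁻¹·m⁻²·s⁴·A².
  So F⁻¹ = kg·m²·s⁻⁴·A⁻².
  T = Wb/m² (flux density = flux per area),
      = kg·s⁻²·A⁻¹.
  So T⁻² = kg⁻²·s⁴·A².
  lx = lm/m² (illuminance = luminous flux per area),
      = m⁻²·cd.
  So lx⁻² = m⁴·cd⁻².
  Ω = V/A (resistance = voltage per current),
      = kg·m²·s⁻³·A⁻².
  So Ω⁻¹ = kg⁻¹·m⁻²·s³·A².
  Combining: N⁻¹·Pa⁻¹·F⁻¹·T⁻²·s·lx⁻²·Ω⁻¹ = (kg⁻¹·m⁻¹·s²) · (kg⁻¹·m·s²) · (kg·m²·s⁻⁴·A⁻²) · (kg⁻²·s⁴·A²) · s · (m⁴·cd⁻²) · (kg⁻¹·m⁻²·s³·A²) = kg⁻⁴·m⁴·s⁸·A²·cd⁻².
Left is kg⁻³·m³·s⁶·A²·cd⁻²; right is kg⁻⁴·m⁴·s⁸·A²·cd⁻² — different.

No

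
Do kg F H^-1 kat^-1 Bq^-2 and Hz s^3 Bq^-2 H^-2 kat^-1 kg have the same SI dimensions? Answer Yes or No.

Yes

Left side:
  F = kg⁻¹·m⁻²·s⁴·A².
  H = kg·m²·s⁻²·A⁻².
  So H⁻¹ = kg⁻¹·m⁻²·s²·A².
  kat = s⁻¹·mol.
  So kat⁻¹ = s·mol⁻¹.
  Bq = s⁻¹.
  So Bq⁻² = s².
  Combining: kg·F·H⁻¹·kat⁻¹·Bq⁻² = kg · (kg⁻¹·m⁻²·s⁴·A²) · (kg⁻¹·m⁻²·s²·A²) · (s·mol⁻¹) · s² = kg⁻¹·m⁻⁴·s⁹·A⁴·mol⁻¹.
Right side:
  Hz = 1/s = s⁻¹ (frequency is cycles per second).
  Bq = 1/s = s⁻¹ (activity is decays per second).
  So Bq⁻² = s².
  H = Wb/A (inductance = flux per current),
      = kg·m²·s⁻²·A⁻².
  So H⁻² = kg⁻²·m⁻⁴·s⁴·A⁴.
  kat = mol/s = s⁻¹·mol (catalytic activity).
  So kat⁻¹ = s·mol⁻¹.
  Combining: Hz·s³·Bq⁻²·H⁻²·kat⁻¹·kg = s⁻¹ · s³ · s² · (kg⁻²·m⁻⁴·s⁴·A⁴) · (s·mol⁻¹) · kg = kg⁻¹·m⁻⁴·s⁹·A⁴·mol⁻¹.
Both reduce to kg⁻¹·m⁻⁴·s⁹·A⁴·mol⁻¹.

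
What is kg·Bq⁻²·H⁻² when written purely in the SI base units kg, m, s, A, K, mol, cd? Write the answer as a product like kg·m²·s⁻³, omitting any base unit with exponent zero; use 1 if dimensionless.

Bq = s⁻¹.
So Bq⁻² = s².
H = kg·m²·s⁻²·A⁻².
So H⁻² = kg⁻²·m⁻⁴·s⁴·A⁴.
Combining: kg·Bq⁻²·H⁻² = kg · s² · (kg⁻²·m⁻⁴·s⁴·A⁴) = kg⁻¹·m⁻⁴·s⁶·A⁴.

kg⁻¹·m⁻⁴·s⁶·A⁴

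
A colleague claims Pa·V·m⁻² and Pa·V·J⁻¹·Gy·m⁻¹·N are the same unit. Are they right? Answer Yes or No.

No

Left side:
  Pa = N/m² (pressure = force per area),
      = kg·m⁻¹·s⁻².
  V = W/A (potential = power per current),
      = kg·m²·s⁻³·A⁻¹.
  Combining: Pa·V·m⁻² = (kg·m⁻¹·s⁻²) · (kg·m²·s⁻³·A⁻¹) · m⁻² = kg²·m⁻¹·s⁻⁵·A⁻¹.
Right side:
  Pa = N/m² (pressure = force per area),
      = kg·m⁻¹·s⁻².
  V = W/A (potential = power per current),
      = kg·m²·s⁻³·A⁻¹.
  J = N·m (work = force × distance),
      = kg·m²·s⁻².
  So J⁻¹ = kg⁻¹·m⁻²·s².
  Gy = J/kg (absorbed dose = energy per mass),
      = m²·s⁻².
  N = kg·m/s² = kg·m·s⁻² (force = mass × acceleration).
  Combining: Pa·V·J⁻¹·Gy·m⁻¹·N = (kg·m⁻¹·s⁻²) · (kg·m²·s⁻³·A⁻¹) · (kg⁻¹·m⁻²·s²) · (m²·s⁻²) · m⁻¹ · (kg·m·s⁻²) = kg²·m·s⁻⁷·A⁻¹.
Left is kg²·m⁻¹·s⁻⁵·A⁻¹; right is kg²·m·s⁻⁷·A⁻¹ — different.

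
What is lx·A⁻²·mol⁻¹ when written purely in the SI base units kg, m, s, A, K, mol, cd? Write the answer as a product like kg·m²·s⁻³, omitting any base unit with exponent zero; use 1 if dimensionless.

m⁻²·A⁻²·mol⁻¹·cd

lx = lm/m² (illuminance = luminous flux per area),
    = m⁻²·cd.
Combining: lx·A⁻²·mol⁻¹ = (m⁻²·cd) · A⁻² · mol⁻¹ = m⁻²·A⁻²·mol⁻¹·cd.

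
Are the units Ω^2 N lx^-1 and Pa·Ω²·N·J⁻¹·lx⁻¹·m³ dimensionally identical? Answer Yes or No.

Yes

Left side:
  Ω = V/A (resistance = voltage per current),
      = kg·m²·s⁻³·A⁻².
  So Ω² = kg²·m⁴·s⁻⁶·A⁻⁴.
  N = kg·m/s² = kg·m·s⁻² (force = mass × acceleration).
  lx = lm/m² (illuminance = luminous flux per area),
      = m⁻²·cd.
  So lx⁻¹ = m²·cd⁻¹.
  Combining: Ω²·N·lx⁻¹ = (kg²·m⁴·s⁻⁶·A⁻⁴) · (kg·m·s⁻²) · (m²·cd⁻¹) = kg³·m⁷·s⁻⁸·A⁻⁴·cd⁻¹.
Right side:
  Pa = N/m² (pressure = force per area),
      = kg·m⁻¹·s⁻².
  Ω = V/A (resistance = voltage per current),
      = kg·m²·s⁻³·A⁻².
  So Ω² = kg²·m⁴·s⁻⁶·A⁻⁴.
  N = kg·m/s² = kg·m·s⁻² (force = mass × acceleration).
  J = N·m (work = force × distance),
      = kg·m²·s⁻².
  So J⁻¹ = kg⁻¹·m⁻²·s².
  lx = lm/m² (illuminance = luminous flux per area),
      = m⁻²·cd.
  So lx⁻¹ = m²·cd⁻¹.
  Combining: Pa·Ω²·N·J⁻¹·lx⁻¹·m³ = (kg·m⁻¹·s⁻²) · (kg²·m⁴·s⁻⁶·A⁻⁴) · (kg·m·s⁻²) · (kg⁻¹·m⁻²·s²) · (m²·cd⁻¹) · m³ = kg³·m⁷·s⁻⁸·A⁻⁴·cd⁻¹.
Both reduce to kg³·m⁷·s⁻⁸·A⁻⁴·cd⁻¹.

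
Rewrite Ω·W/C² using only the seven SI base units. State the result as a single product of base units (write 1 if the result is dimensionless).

kg²·m⁴·s⁻⁸·A⁻⁴

Ω = V/A (resistance = voltage per current),
    = kg·m²·s⁻³·A⁻².
W = J/s (power = energy per time),
    = kg·m²·s⁻³.
C = A·s = s·A (charge = current × time).
So C⁻² = s⁻²·A⁻².
Combining: Ω·W·C⁻² = (kg·m²·s⁻³·A⁻²) · (kg·m²·s⁻³) · (s⁻²·A⁻²) = kg²·m⁴·s⁻⁸·A⁻⁴.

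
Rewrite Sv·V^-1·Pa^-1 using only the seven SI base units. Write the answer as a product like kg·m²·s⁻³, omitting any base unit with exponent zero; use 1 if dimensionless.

Sv = m²·s⁻².
V = kg·m²·s⁻³·A⁻¹.
So V⁻¹ = kg⁻¹·m⁻²·s³·A.
Pa = kg·m⁻¹·s⁻².
So Pa⁻¹ = kg⁻¹·m·s².
Combining: Sv·V⁻¹·Pa⁻¹ = (m²·s⁻²) · (kg⁻¹·m⁻²·s³·A) · (kg⁻¹·m·s²) = kg⁻²·m·s³·A.

kg⁻²·m·s³·A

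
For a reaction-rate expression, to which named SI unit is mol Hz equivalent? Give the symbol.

Hz = s⁻¹.
Combining: mol·Hz = mol · s⁻¹ = s⁻¹·mol.
s⁻¹·mol is the base-SI form of the katal.

kat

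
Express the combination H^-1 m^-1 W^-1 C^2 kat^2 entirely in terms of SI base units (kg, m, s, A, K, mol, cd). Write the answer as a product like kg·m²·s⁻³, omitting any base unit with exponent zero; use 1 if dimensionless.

H = Wb/A (inductance = flux per current),
    = kg·m²·s⁻²·A⁻².
So H⁻¹ = kg⁻¹·m⁻²·s²·A².
W = J/s (power = energy per time),
    = kg·m²·s⁻³.
So W⁻¹ = kg⁻¹·m⁻²·s³.
C = A·s = s·A (charge = current × time).
So C² = s²·A².
kat = mol/s = s⁻¹·mol (catalytic activity).
So kat² = s⁻²·mol².
Combining: H⁻¹·m⁻¹·W⁻¹·C²·kat² = (kg⁻¹·m⁻²·s²·A²) · m⁻¹ · (kg⁻¹·m⁻²·s³) · (s²·A²) · (s⁻²·mol²) = kg⁻²·m⁻⁵·s⁵·A⁴·mol².

kg⁻²·m⁻⁵·s⁵·A⁴·mol²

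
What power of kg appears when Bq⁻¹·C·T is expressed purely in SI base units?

Bq = s⁻¹.
So Bq⁻¹ = s.
C = s·A.
T = kg·s⁻²·A⁻¹.
Combining: Bq⁻¹·C·T = s · (s·A) · (kg·s⁻²·A⁻¹) = kg.
The exponent of kg is 1.

1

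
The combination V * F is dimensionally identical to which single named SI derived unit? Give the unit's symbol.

V = W/A (potential = power per current),
    = kg·m²·s⁻³·A⁻¹.
F = C/V (capacitance = charge per voltage),
    = A·s/(kg·m²·s⁻³·A⁻¹) (substituting C and V),
    = kg⁻¹·m⁻²·s⁴·A².
Combining: V·F = (kg·m²·s⁻³·A⁻¹) · (kg⁻¹·m⁻²·s⁴·A²) = s·A.
s·A is the base-SI form of the coulomb.

C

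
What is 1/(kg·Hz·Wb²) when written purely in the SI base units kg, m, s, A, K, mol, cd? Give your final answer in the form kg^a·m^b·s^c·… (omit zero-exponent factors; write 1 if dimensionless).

Hz = s⁻¹.
So Hz⁻¹ = s.
Wb = kg·m²·s⁻²·A⁻¹.
So Wb⁻² = kg⁻²·m⁻⁴·s⁴·A².
Combining: kg⁻¹·Hz⁻¹·Wb⁻² = kg⁻¹ · s · (kg⁻²·m⁻⁴·s⁴·A²) = kg⁻³·m⁻⁴·s⁵·A².

kg⁻³·m⁻⁴·s⁵·A²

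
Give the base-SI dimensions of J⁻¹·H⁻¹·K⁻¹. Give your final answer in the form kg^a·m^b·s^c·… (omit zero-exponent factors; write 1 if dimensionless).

J = N·m (work = force × distance),
    = kg·m²·s⁻².
So J⁻¹ = kg⁻¹·m⁻²·s².
H = Wb/A (inductance = flux per current),
    = kg·m²·s⁻²·A⁻².
So H⁻¹ = kg⁻¹·m⁻²·s²·A².
Combining: J⁻¹·H⁻¹·K⁻¹ = (kg⁻¹·m⁻²·s²) · (kg⁻¹·m⁻²·s²·A²) · K⁻¹ = kg⁻²·m⁻⁴·s⁴·A²·K⁻¹.

kg⁻²·m⁻⁴·s⁴·A²·K⁻¹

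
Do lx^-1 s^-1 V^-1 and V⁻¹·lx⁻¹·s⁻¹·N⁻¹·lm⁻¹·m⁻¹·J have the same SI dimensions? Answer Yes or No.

Left side:
  lx = lm/m² (illuminance = luminous flux per area),
      = m⁻²·cd.
  So lx⁻¹ = m²·cd⁻¹.
  V = W/A (potential = power per current),
      = kg·m²·s⁻³·A⁻¹.
  So V⁻¹ = kg⁻¹·m⁻²·s³·A.
  Combining: lx⁻¹·s⁻¹·V⁻¹ = (m²·cd⁻¹) · s⁻¹ · (kg⁻¹·m⁻²·s³·A) = kg⁻¹·s²·A·cd⁻¹.
Right side:
  V = W/A (potential = power per current),
      = kg·m²·s⁻³·A⁻¹.
  So V⁻¹ = kg⁻¹·m⁻²·s³·A.
  lx = lm/m² (illuminance = luminous flux per area),
      = m⁻²·cd.
  So lx⁻¹ = m²·cd⁻¹.
  N = kg·m/s² = kg·m·s⁻² (force = mass × acceleration).
  So N⁻¹ = kg⁻¹·m⁻¹·s².
  lm = cd·sr = cd (luminous flux; sr is dimensionless).
  So lm⁻¹ = cd⁻¹.
  J = N·m (work = force × distance),
      = kg·m²·s⁻².
  Combining: V⁻¹·lx⁻¹·s⁻¹·N⁻¹·lm⁻¹·m⁻¹·J = (kg⁻¹·m⁻²·s³·A) · (m²·cd⁻¹) · s⁻¹ · (kg⁻¹·m⁻¹·s²) · cd⁻¹ · m⁻¹ · (kg·m²·s⁻²) = kg⁻¹·s²·A·cd⁻².
Left is kg⁻¹·s²·A·cd⁻¹; right is kg⁻¹·s²·A·cd⁻² — different.

No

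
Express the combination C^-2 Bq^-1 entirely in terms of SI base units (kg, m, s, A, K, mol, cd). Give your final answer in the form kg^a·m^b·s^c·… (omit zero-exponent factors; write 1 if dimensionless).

s⁻¹·A⁻²

C = s·A.
So C⁻² = s⁻²·A⁻².
Bq = s⁻¹.
So Bq⁻¹ = s.
Combining: C⁻²·Bq⁻¹ = (s⁻²·A⁻²) · s = s⁻¹·A⁻².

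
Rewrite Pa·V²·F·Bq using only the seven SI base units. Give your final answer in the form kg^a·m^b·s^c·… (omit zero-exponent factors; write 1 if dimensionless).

kg²·m·s⁻⁵

Pa = N/m² (pressure = force per area),
    = kg·m⁻¹·s⁻².
V = W/A (potential = power per current),
    = kg·m²·s⁻³·A⁻¹.
So V² = kg²·m⁴·s⁻⁶·A⁻².
F = C/V (capacitance = charge per voltage),
    = A·s/(kg·m²·s⁻³·A⁻¹) (substituting C and V),
    = kg⁻¹·m⁻²·s⁴·A².
Bq = 1/s = s⁻¹ (activity is decays per second).
Combining: Pa·V²·F·Bq = (kg·m⁻¹·s⁻²) · (kg²·m⁴·s⁻⁶·A⁻²) · (kg⁻¹·m⁻²·s⁴·A²) · s⁻¹ = kg²·m·s⁻⁵.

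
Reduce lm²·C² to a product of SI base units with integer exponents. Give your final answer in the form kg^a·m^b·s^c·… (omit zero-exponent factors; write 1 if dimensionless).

lm = cd.
So lm² = cd².
C = s·A.
So C² = s²·A².
Combining: lm²·C² = cd² · (s²·A²) = s²·A²·cd².

s²·A²·cd²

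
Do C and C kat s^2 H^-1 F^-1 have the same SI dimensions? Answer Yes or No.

Left side:
  C = A·s = s·A (charge = current × time).
Right side:
  C = s·A.
  kat = s⁻¹·mol.
  H = kg·m²·s⁻²·A⁻².
  So H⁻¹ = kg⁻¹·m⁻²·s²·A².
  F = kg⁻¹·m⁻²·s⁴·A².
  So F⁻¹ = kg·m²·s⁻⁴·A⁻².
  Combining: C·kat·s²·H⁻¹·F⁻¹ = (s·A) · (s⁻¹·mol) · s² · (kg⁻¹·m⁻²·s²·A²) · (kg·m²·s⁻⁴·A⁻²) = A·mol.
Left is s·A; right is A·mol — different.

No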